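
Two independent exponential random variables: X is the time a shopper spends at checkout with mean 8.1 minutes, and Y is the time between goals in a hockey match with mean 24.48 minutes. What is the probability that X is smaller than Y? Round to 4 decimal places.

0.7514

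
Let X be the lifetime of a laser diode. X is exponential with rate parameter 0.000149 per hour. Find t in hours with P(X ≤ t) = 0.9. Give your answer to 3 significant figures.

15500

Set 1 − e^(−λt) = 0.9, so t = −ln(0.1)/λ = 2.3026/0.000149 ≈ 15453.6 hours.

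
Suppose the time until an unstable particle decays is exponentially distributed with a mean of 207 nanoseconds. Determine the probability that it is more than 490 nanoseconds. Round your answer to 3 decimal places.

The rate is λ = 1/207 = 0.00483092 per nanosecond.
P(X > 490) = e^(−λ·490) = e^(−2.3671) ≈ 0.094.

0.094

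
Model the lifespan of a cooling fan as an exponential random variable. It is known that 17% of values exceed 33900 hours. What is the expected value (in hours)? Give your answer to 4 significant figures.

e^(−λ·33900) = 0.17 ⇒ λ = −ln(0.17)/33900 = 0.0000522701.
Mean = 1/λ = 19131.4 hours.

19130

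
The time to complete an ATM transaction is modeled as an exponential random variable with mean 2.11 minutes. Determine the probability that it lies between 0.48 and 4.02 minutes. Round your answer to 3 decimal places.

The rate is λ = 1/2.11 = 0.473934 per minute.
P(0.48 < X < 4.02) = e^(−λ·0.48) − e^(−λ·4.02) = 0.79653 − 0.14879 ≈ 0.648.

0.648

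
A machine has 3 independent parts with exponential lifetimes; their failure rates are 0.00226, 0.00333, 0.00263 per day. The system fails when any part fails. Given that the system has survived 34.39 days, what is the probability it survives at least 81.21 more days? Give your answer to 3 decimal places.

0.513

Time to first failure ~ Exp(Σλ) with Σλ = 0.00822.
By memorylessness, P(T > 34.39+81.21 | T > 34.39) = P(T > 81.21) = e^(−0.00822·81.21) ≈ 0.513.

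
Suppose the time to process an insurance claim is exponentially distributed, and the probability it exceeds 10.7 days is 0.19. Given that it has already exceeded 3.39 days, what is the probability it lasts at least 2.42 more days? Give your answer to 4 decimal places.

From e^(−λ·10.7) = 0.19, λ = −ln(0.19)/10.7 = 0.155209.
Memoryless: P(X > 3.39+2.42 | X > 3.39) = P(X > 2.42) = e^(−0.155209·2.42) ≈ 0.6869.

0.6869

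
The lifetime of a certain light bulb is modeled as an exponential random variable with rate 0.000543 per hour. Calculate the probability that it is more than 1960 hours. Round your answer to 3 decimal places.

0.345

P(X > 1960) = e^(−λ·1960) = e^(−1.0643) ≈ 0.345.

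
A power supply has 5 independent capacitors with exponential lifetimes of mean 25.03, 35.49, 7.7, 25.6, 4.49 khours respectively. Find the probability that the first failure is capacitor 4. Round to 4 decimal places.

0.0850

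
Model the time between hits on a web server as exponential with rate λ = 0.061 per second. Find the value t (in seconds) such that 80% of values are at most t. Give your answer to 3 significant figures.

26.4

Set 1 − e^(−λt) = 0.8, so t = −ln(0.2)/λ = 1.6094/0.061 ≈ 26.3842 seconds.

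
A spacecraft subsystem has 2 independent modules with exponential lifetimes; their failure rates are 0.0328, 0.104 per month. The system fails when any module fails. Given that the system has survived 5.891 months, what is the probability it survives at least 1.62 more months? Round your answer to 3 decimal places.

Time to first failure ~ Exp(Σλ) with Σλ = 0.1368.
By memorylessness, P(T > 5.891+1.62 | T > 5.891) = P(T > 1.62) = e^(−0.1368·1.62) ≈ 0.801.

0.801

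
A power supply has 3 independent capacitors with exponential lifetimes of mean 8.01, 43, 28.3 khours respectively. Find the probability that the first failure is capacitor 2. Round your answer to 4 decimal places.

Rates: λ_i = 1/mean_i → 0.124844, 0.0232558, 0.0353357; Σλ = 0.183435.
P(capacitor 2 first) = λ_2/Σλ = 0.0232558/0.183435 ≈ 0.1268.

0.1268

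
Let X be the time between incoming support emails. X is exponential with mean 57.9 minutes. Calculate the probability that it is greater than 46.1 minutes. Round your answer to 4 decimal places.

0.4510

The rate is λ = 1/57.9 = 0.0172712 per minute.
P(X > 46.1) = e^(−λ·46.1) = e^(−0.7962) ≈ 0.4510.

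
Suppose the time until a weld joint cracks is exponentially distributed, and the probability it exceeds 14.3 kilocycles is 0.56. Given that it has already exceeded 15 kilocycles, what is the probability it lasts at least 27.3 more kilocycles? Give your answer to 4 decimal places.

0.3306

From e^(−λ·14.3) = 0.56, λ = −ln(0.56)/14.3 = 0.0405467.
Memoryless: P(X > 15+27.3 | X > 15) = P(X > 27.3) = e^(−0.0405467·27.3) ≈ 0.3306.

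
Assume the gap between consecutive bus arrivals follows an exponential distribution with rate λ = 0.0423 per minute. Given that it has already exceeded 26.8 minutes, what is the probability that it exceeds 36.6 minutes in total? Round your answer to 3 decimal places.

P(X > s+t | X > s) = e^(−λ(s+t))/e^(−λs) = e^(−λt), independent of s = 26.8.
P(X > 9.8) = e^(−0.41454) ≈ 0.661.

0.661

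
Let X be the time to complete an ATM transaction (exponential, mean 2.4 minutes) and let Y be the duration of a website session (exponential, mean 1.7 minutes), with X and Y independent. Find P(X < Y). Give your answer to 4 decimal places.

λ_1 = 1/2.4 = 0.416667, λ_2 = 1/1.7 = 0.588235.
For independent exponentials, P(X < Y) = λ_1/(λ_1+λ_2) = 0.416667/1.0049 ≈ 0.4146.

0.4146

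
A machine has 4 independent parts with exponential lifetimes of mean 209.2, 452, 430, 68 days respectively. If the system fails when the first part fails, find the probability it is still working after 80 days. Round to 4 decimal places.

The first failure time is exponential with rate Σλ_i = 1/209.2 + 1/452 + 1/430 + 1/68 = 0.024024 per day.
P(min > 80) = e^(−0.024024·80) = e^(−1.9219) ≈ 0.1463.

0.1463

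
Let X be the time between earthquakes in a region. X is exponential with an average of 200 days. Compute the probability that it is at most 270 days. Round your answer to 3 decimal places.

The rate is λ = 1/200 = 0.005 per day.
P(X ≤ 270) = 1 − e^(−λ·270) = 1 − e^(−1.35) ≈ 0.741.

0.741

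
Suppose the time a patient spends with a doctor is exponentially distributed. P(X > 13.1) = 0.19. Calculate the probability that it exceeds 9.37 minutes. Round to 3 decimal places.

e^(−λ·13.1) = 0.19 ⇒ λ = −ln(0.19)/13.1 = 0.126773.
P(X > 9.37) = e^(−0.126773·9.37) = e^(−1.1879) ≈ 0.305.

0.305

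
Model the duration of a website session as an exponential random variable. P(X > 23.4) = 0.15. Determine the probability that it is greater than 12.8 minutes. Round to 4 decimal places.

0.3543

e^(−λ·23.4) = 0.15 ⇒ λ = −ln(0.15)/23.4 = 0.0810735.
P(X > 12.8) = e^(−0.0810735·12.8) = e^(−1.0377) ≈ 0.3543.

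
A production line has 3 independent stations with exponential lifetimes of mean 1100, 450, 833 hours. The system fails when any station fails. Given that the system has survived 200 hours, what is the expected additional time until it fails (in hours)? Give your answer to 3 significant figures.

231

First-failure rate Σλ = 1/1100 + 1/450 + 1/833 = 0.00433179.
By memorylessness the expected residual is 1/Σλ = 230.851 hours, regardless of the 200 already elapsed.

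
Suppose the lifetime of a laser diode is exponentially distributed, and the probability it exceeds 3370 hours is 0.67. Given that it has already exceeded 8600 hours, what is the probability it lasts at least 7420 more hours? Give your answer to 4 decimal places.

From e^(−λ·3370) = 0.67, λ = −ln(0.67)/3370 = 0.000118836.
Memoryless: P(X > 8600+7420 | X > 8600) = P(X > 7420) = e^(−0.000118836·7420) ≈ 0.4141.

0.4141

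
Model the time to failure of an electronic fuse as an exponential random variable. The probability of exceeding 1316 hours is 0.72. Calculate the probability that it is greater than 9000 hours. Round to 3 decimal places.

e^(−λ·1316) = 0.72 ⇒ λ = −ln(0.72)/1316 = 0.000249623.
P(X > 9000) = e^(−0.000249623·9000) = e^(−2.2466) ≈ 0.106.

0.106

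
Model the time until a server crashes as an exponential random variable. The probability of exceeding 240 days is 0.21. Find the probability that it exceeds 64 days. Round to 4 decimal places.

0.6596

e^(−λ·240) = 0.21 ⇒ λ = −ln(0.21)/240 = 0.0065027.
P(X > 64) = e^(−0.0065027·64) = e^(−0.41617) ≈ 0.6596.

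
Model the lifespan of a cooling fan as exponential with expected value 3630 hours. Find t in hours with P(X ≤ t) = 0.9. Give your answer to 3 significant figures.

8360

The rate is λ = 1/3630 = 0.000275482 per hour.
Set 1 − e^(−λt) = 0.9, so t = −ln(0.1)/λ = 2.3026/0.000275482 ≈ 8358.38 hours.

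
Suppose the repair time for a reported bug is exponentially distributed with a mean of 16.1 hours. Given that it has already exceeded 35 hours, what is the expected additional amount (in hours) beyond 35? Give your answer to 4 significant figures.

The rate is λ = 1/16.1 = 0.0621118 per hour.
By memorylessness, the remaining amount past any threshold is again Exp(λ) with mean 1/λ = 16.1 hours.

16.10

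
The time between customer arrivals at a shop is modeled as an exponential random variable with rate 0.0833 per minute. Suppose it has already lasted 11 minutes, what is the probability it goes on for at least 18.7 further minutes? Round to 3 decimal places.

0.211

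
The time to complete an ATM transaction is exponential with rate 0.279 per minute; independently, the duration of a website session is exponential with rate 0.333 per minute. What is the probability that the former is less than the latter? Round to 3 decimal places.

0.456

λ_1 = 0.279, λ_2 = 0.333.
For independent exponentials, P(the former < the latter) = λ_1/(λ_1+λ_2) = 0.279/0.612 ≈ 0.456.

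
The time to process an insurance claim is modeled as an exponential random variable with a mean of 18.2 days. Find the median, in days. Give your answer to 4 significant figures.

12.62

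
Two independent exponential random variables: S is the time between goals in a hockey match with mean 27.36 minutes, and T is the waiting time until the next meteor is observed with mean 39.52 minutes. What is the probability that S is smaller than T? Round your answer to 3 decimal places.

λ_1 = 1/27.36 = 0.0365497, λ_2 = 1/39.52 = 0.0253036.
For independent exponentials, P(S < T) = λ_1/(λ_1+λ_2) = 0.0365497/0.0618534 ≈ 0.591.

0.591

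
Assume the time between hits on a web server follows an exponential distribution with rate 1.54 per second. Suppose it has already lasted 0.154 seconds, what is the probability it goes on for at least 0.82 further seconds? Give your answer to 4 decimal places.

0.2829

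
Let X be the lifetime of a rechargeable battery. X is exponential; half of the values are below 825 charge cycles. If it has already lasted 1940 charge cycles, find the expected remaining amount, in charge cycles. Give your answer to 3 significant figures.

1190

For an exponential, median = ln(2)/λ, so λ = ln 2 / 825 = 0.000840178 per charge cycle.
By memorylessness, the remaining amount past any threshold is again Exp(λ) with mean 1/λ = 1190.22 charge cycles.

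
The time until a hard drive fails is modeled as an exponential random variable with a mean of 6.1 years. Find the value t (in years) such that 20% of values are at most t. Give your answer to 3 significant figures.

The rate is λ = 1/6.1 = 0.163934 per year.
Set 1 − e^(−λt) = 0.2, so t = −ln(0.8)/λ = 0.22314/0.163934 ≈ 1.36118 years.

1.36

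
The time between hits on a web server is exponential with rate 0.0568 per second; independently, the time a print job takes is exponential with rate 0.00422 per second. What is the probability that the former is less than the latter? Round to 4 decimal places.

0.9308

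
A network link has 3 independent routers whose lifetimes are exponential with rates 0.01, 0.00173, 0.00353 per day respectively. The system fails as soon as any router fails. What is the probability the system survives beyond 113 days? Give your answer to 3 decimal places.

The time to first failure is exponential with rate Σλ = 0.01 + 0.00173 + 0.00353 = 0.01526.
P(min > 113) = e^(−0.01526·113) = e^(−1.7244) ≈ 0.178.

0.178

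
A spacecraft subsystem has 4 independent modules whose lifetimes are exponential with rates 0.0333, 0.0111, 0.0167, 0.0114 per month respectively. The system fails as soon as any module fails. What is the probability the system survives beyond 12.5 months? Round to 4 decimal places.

0.4040

The time to first failure is exponential with rate Σλ = 0.0333 + 0.0111 + 0.0167 + 0.0114 = 0.0725.
P(min > 12.5) = e^(−0.0725·12.5) = e^(−0.90625) ≈ 0.4040.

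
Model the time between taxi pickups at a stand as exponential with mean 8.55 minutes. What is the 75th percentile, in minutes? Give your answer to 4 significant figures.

11.85

The rate is λ = 1/8.55 = 0.116959 per minute.
Set 1 − e^(−λt) = 0.75, so t = −ln(0.25)/λ = 1.3863/0.116959 ≈ 11.8528 minutes.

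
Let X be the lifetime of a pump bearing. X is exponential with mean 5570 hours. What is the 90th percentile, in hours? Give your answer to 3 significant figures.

The rate is λ = 1/5570 = 0.000179533 per hour.
Set 1 − e^(−λt) = 0.9, so t = −ln(0.1)/λ = 2.3026/0.000179533 ≈ 12825.4 hours.

12800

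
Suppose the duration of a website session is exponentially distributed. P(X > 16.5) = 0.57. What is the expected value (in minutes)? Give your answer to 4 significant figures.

e^(−λ·16.5) = 0.57 ⇒ λ = −ln(0.57)/16.5 = 0.0340678.
Mean = 1/λ = 29.3532 minutes.

29.35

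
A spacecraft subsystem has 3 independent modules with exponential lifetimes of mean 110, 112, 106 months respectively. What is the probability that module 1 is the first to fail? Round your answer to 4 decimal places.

Rates: λ_i = 1/mean_i → 0.00909091, 0.00892857, 0.00943396; Σλ = 0.0274534.
P(module 1 first) = λ_1/Σλ = 0.00909091/0.0274534 ≈ 0.3311.

0.3311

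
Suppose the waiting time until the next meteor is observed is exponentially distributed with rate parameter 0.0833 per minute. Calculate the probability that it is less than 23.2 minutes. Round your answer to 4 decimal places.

0.8552

P(X ≤ 23.2) = 1 − e^(−λ·23.2) = 1 − e^(−1.9326) ≈ 0.8552.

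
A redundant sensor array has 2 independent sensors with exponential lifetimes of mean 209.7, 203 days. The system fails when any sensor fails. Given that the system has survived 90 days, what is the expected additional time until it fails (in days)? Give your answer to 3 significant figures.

First-failure rate Σλ = 1/209.7 + 1/203 = 0.00969483.
By memorylessness the expected residual is 1/Σλ = 103.148 days, regardless of the 90 already elapsed.

103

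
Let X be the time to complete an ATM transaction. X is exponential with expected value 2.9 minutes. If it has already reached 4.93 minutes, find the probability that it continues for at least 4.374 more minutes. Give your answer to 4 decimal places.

0.2213

The rate is λ = 1/2.9 = 0.344828 per minute.
By the memoryless property, P(X > 4.93+4.374 | X > 4.93) = P(X > 4.374).
P(X > 4.374) = e^(−1.5083) ≈ 0.2213.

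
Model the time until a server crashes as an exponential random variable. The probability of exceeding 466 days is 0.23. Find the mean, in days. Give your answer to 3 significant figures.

317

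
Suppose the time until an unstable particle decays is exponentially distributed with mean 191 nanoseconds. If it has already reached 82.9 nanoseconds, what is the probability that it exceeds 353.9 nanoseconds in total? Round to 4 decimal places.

0.2420

The rate is λ = 1/191 = 0.0052356 per nanosecond.
P(X > s+t | X > s) = e^(−λ(s+t))/e^(−λs) = e^(−λt), independent of s = 82.9.
P(X > 271) = e^(−1.4188) ≈ 0.2420.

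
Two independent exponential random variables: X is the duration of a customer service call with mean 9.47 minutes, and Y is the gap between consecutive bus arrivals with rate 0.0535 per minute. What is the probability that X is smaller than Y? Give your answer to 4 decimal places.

0.6637

λ_1 = 1/9.47 = 0.105597, λ_2 = 0.0535.
For independent exponentials, P(X < Y) = λ_1/(λ_1+λ_2) = 0.105597/0.159097 ≈ 0.6637.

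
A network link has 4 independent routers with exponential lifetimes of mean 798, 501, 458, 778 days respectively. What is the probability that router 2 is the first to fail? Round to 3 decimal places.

Rates: λ_i = 1/mean_i → 0.00125313, 0.00199601, 0.00218341, 0.00128535; Σλ = 0.00671789.
P(router 2 first) = λ_2/Σλ = 0.00199601/0.00671789 ≈ 0.297.

0.297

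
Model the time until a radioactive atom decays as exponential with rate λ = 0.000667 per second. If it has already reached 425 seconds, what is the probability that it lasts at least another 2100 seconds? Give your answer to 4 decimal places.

0.2464

By the memoryless property, P(X > 425+2100 | X > 425) = P(X > 2100).
P(X > 2100) = e^(−1.4007) ≈ 0.2464.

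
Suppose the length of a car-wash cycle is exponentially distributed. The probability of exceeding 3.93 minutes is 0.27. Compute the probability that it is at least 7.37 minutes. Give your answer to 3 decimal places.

0.086

e^(−λ·3.93) = 0.27 ⇒ λ = −ln(0.27)/3.93 = 0.333164.
P(X > 7.37) = e^(−0.333164·7.37) = e^(−2.4554) ≈ 0.086.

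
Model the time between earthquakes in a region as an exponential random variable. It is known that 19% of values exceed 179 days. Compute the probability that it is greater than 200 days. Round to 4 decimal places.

0.1564

e^(−λ·179) = 0.19 ⇒ λ = −ln(0.19)/179 = 0.00927783.
P(X > 200) = e^(−0.00927783·200) = e^(−1.8556) ≈ 0.1564.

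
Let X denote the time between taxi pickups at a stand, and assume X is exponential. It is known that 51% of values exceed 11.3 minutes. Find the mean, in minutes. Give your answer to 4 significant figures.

16.78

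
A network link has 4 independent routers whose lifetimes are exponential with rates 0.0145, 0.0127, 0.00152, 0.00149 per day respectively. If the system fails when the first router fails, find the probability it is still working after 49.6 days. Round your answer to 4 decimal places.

0.2235

The time to first failure is exponential with rate Σλ = 0.0145 + 0.0127 + 0.00152 + 0.00149 = 0.03021.
P(min > 49.6) = e^(−0.03021·49.6) = e^(−1.4984) ≈ 0.2235.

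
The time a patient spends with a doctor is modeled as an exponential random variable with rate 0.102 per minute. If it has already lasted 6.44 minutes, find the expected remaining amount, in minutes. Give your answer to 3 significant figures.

By memorylessness, the remaining amount past any threshold is again Exp(λ) with mean 1/λ = 9.80392 minutes.

9.80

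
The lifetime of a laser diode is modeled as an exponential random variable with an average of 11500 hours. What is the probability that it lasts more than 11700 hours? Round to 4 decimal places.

0.3615

The rate is λ = 1/11500 = 0.0000869565 per hour.
P(X > 11700) = e^(−λ·11700) = e^(−1.0174) ≈ 0.3615.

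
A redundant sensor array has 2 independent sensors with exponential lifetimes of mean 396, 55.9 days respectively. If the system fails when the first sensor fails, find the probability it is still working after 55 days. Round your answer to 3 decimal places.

0.325

The first failure time is exponential with rate Σλ_i = 1/396 + 1/55.9 = 0.0204143 per day.
P(min > 55) = e^(−0.0204143·55) = e^(−1.1228) ≈ 0.325.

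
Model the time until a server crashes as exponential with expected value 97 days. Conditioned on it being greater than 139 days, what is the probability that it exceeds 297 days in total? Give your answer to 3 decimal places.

The rate is λ = 1/97 = 0.0103093 per day.
By the memoryless property, P(X > 139+158 | X > 139) = P(X > 158).
P(X > 158) = e^(−1.6289) ≈ 0.196.

0.196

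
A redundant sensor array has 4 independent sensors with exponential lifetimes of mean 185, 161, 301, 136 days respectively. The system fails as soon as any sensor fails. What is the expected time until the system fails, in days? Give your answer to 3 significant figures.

44.9

The first failure time is exponential with rate Σλ_i = 1/185 + 1/161 + 1/301 + 1/136 = 0.0222918 per day.
E[min] = 1/Σλ = 1/0.0222918 = 44.8596 days.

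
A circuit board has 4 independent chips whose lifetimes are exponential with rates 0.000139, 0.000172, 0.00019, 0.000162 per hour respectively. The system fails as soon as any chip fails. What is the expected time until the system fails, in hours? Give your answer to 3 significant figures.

The time to first failure is exponential with rate Σλ = 0.000139 + 0.000172 + 0.00019 + 0.000162 = 0.000663.
E[min] = 1/Σλ = 1/0.000663 = 1508.3 hours.

1510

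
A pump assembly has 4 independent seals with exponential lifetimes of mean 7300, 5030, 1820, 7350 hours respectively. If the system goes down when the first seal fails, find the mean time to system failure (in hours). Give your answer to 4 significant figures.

979.1

The first failure time is exponential with rate Σλ_i = 1/7300 + 1/5030 + 1/1820 + 1/7350 = 0.0010213 per hour.
E[min] = 1/Σλ = 1/0.0010213 = 979.146 hours.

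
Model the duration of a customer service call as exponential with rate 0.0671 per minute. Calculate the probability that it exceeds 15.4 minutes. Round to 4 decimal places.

0.3558

P(X > 15.4) = e^(−λ·15.4) = e^(−1.0333) ≈ 0.3558.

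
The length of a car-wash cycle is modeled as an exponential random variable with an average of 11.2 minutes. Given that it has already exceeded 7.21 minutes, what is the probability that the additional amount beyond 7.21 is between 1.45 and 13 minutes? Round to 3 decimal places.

The rate is λ = 1/11.2 = 0.0892857 per minute.
Memoryless: the residual past 7.21 is again Exp(λ).
P(1.45 < residual < 13) = e^(−λ·1.45) − e^(−λ·13) = 0.87857 − 0.31326 ≈ 0.565.

0.565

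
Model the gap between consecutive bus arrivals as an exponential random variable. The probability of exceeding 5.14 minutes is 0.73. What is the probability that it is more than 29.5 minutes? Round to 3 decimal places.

e^(−λ·5.14) = 0.73 ⇒ λ = −ln(0.73)/5.14 = 0.0612278.
P(X > 29.5) = e^(−0.0612278·29.5) = e^(−1.8062) ≈ 0.164.

0.164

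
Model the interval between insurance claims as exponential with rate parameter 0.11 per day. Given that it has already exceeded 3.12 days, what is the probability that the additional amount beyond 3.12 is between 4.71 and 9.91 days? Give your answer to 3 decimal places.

Memoryless: the residual past 3.12 is again Exp(λ).
P(4.71 < residual < 9.91) = e^(−λ·4.71) − e^(−λ·9.91) = 0.59565 − 0.33618 ≈ 0.259.

0.259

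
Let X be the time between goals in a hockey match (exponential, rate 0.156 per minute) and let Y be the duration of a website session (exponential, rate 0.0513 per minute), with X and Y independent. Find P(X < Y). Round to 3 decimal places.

λ_1 = 0.156, λ_2 = 0.0513.
For independent exponentials, P(X < Y) = λ_1/(λ_1+λ_2) = 0.156/0.2073 ≈ 0.753.

0.753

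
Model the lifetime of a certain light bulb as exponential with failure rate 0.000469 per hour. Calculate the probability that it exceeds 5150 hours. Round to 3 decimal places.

P(X > 5150) = e^(−λ·5150) = e^(−2.4154) ≈ 0.089.

0.089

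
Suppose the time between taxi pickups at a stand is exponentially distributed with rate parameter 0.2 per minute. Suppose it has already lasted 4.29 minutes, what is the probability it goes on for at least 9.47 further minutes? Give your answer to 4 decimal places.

0.1505

P(X > s+t | X > s) = e^(−λ(s+t))/e^(−λs) = e^(−λt), independent of s = 4.29.
P(X > 9.47) = e^(−1.894) ≈ 0.1505.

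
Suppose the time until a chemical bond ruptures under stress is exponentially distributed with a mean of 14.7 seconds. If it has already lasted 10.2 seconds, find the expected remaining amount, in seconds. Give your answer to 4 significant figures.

14.70

The rate is λ = 1/14.7 = 0.0680272 per second.
By memorylessness, the remaining amount past any threshold is again Exp(λ) with mean 1/λ = 14.7 seconds.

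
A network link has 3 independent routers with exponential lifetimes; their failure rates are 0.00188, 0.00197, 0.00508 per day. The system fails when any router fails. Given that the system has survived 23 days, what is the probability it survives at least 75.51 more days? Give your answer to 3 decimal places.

Time to first failure ~ Exp(Σλ) with Σλ = 0.00893.
By memorylessness, P(T > 23+75.51 | T > 23) = P(T > 75.51) = e^(−0.00893·75.51) ≈ 0.510.

0.510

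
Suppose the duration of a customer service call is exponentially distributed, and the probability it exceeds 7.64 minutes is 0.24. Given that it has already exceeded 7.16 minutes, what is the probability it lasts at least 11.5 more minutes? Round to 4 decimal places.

From e^(−λ·7.64) = 0.24, λ = −ln(0.24)/7.64 = 0.186795.
Memoryless: P(X > 7.16+11.5 | X > 7.16) = P(X > 11.5) = e^(−0.186795·11.5) ≈ 0.1167.

0.1167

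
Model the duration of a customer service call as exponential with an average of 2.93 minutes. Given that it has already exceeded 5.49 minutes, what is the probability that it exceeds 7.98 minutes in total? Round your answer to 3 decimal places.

The rate is λ = 1/2.93 = 0.341297 per minute.
By the memoryless property, P(X > 5.49+2.49 | X > 5.49) = P(X > 2.49).
P(X > 2.49) = e^(−0.84983) ≈ 0.427.

0.427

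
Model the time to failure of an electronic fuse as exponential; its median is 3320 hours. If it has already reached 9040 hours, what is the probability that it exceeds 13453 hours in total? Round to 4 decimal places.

0.3980

For an exponential, median = ln(2)/λ, so λ = ln 2 / 3320 = 0.000208779 per hour.
By the memoryless property, P(X > 9040+4413 | X > 9040) = P(X > 4413).
P(X > 4413) = e^(−0.92134) ≈ 0.3980.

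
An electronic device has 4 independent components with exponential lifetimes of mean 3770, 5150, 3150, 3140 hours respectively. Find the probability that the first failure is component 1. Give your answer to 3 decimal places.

0.242

Rates: λ_i = 1/mean_i → 0.000265252, 0.000194175, 0.00031746, 0.000318471; Σλ = 0.00109536.
P(component 1 first) = λ_1/Σλ = 0.000265252/0.00109536 ≈ 0.242.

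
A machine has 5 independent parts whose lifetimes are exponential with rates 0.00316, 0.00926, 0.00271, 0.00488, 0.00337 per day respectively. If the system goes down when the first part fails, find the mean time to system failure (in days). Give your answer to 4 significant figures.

42.77

The time to first failure is exponential with rate Σλ = 0.00316 + 0.00926 + 0.00271 + 0.00488 + 0.00337 = 0.02338.
E[min] = 1/Σλ = 1/0.02338 = 42.7716 days.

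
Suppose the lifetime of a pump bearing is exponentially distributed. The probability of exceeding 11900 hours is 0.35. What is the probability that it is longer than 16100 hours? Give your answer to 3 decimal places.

e^(−λ·11900) = 0.35 ⇒ λ = −ln(0.35)/11900 = 0.0000882203.
P(X > 16100) = e^(−0.0000882203·16100) = e^(−1.4203) ≈ 0.242.

0.242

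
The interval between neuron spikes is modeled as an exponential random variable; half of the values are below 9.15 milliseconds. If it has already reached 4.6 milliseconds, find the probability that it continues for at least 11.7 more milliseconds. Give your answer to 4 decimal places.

For an exponential, median = ln(2)/λ, so λ = ln 2 / 9.15 = 0.0757538 per millisecond.
By the memoryless property, P(X > 4.6+11.7 | X > 4.6) = P(X > 11.7).
P(X > 11.7) = e^(−0.88632) ≈ 0.4122.

0.4122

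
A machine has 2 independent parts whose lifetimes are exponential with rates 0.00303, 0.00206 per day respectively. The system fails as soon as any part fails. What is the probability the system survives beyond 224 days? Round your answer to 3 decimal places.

The time to first failure is exponential with rate Σλ = 0.00303 + 0.00206 = 0.00509.
P(min > 224) = e^(−0.00509·224) = e^(−1.1402) ≈ 0.320.

0.320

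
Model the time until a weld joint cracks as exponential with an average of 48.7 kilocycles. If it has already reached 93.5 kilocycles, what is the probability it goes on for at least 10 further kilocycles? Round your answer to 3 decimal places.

The rate is λ = 1/48.7 = 0.0205339 per kilocycle.
By the memoryless property, P(X > 93.5+10 | X > 93.5) = P(X > 10).
P(X > 10) = e^(−0.20534) ≈ 0.814.

0.814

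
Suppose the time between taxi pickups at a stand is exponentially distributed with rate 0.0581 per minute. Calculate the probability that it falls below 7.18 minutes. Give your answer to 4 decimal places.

0.3411

P(X ≤ 7.18) = 1 − e^(−λ·7.18) = 1 − e^(−0.41716) ≈ 0.3411.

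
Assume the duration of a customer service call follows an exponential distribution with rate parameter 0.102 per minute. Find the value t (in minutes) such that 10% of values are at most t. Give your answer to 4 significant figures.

1.033

Set 1 − e^(−λt) = 0.1, so t = −ln(0.9)/λ = 0.10536/0.102 ≈ 1.03295 minutes.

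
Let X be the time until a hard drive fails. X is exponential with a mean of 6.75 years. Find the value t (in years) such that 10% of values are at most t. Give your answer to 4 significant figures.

The rate is λ = 1/6.75 = 0.148148 per year.
Set 1 − e^(−λt) = 0.1, so t = −ln(0.9)/λ = 0.10536/0.148148 ≈ 0.711183 years.

0.7112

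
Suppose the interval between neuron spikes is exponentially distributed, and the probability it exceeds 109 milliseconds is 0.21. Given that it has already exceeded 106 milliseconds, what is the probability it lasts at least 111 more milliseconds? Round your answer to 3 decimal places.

0.204

From e^(−λ·109) = 0.21, λ = −ln(0.21)/109 = 0.0143179.
Memoryless: P(X > 106+111 | X > 106) = P(X > 111) = e^(−0.0143179·111) ≈ 0.204.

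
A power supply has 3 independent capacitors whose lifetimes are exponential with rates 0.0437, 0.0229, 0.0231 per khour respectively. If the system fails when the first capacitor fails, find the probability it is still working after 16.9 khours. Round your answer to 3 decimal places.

The time to first failure is exponential with rate Σλ = 0.0437 + 0.0229 + 0.0231 = 0.0897.
P(min > 16.9) = e^(−0.0897·16.9) = e^(−1.5159) ≈ 0.220.

0.220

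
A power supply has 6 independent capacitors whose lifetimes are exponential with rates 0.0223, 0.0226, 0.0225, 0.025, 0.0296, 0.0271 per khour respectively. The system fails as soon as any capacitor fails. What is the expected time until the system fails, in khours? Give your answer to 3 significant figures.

6.71

The time to first failure is exponential with rate Σλ = 0.0223 + 0.0226 + 0.0225 + 0.025 + 0.0296 + 0.0271 = 0.1491.
E[min] = 1/Σλ = 1/0.1491 = 6.70691 khours.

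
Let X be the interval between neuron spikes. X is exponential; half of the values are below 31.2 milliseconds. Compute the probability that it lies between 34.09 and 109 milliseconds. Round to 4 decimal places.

0.3801

For an exponential, median = ln(2)/λ, so λ = ln 2 / 31.2 = 0.0222163 per millisecond.
P(34.09 < X < 109) = e^(−λ·34.09) − e^(−λ·109) = 0.46891 − 0.08878 ≈ 0.3801.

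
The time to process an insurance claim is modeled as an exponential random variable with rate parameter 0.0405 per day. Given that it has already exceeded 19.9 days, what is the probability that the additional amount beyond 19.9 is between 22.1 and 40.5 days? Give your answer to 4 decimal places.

Memoryless: the residual past 19.9 is again Exp(λ).
P(22.1 < residual < 40.5) = e^(−λ·22.1) − e^(−λ·40.5) = 0.40859 − 0.19393 ≈ 0.2147.

0.2147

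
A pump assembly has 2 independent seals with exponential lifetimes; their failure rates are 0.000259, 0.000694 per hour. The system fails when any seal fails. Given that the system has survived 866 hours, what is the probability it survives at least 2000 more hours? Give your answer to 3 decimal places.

0.149

Time to first failure ~ Exp(Σλ) with Σλ = 0.000953.
By memorylessness, P(T > 866+2000 | T > 866) = P(T > 2000) = e^(−0.000953·2000) ≈ 0.149.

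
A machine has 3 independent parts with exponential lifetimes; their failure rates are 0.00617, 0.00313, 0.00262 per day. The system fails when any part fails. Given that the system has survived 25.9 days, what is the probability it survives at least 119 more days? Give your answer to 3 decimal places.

Time to first failure ~ Exp(Σλ) with Σλ = 0.01192.
By memorylessness, P(T > 25.9+119 | T > 25.9) = P(T > 119) = e^(−0.01192·119) ≈ 0.242.

0.242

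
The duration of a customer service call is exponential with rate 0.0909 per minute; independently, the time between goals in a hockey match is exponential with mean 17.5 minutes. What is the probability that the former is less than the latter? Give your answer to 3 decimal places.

λ_1 = 0.0909, λ_2 = 1/17.5 = 0.0571429.
For independent exponentials, P(the former < the latter) = λ_1/(λ_1+λ_2) = 0.0909/0.148043 ≈ 0.614.

0.614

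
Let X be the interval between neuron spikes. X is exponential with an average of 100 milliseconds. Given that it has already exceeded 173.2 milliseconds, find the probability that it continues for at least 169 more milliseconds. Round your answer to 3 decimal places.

0.185

The rate is λ = 1/100 = 0.01 per millisecond.
By the memoryless property, P(X > 173.2+169 | X > 173.2) = P(X > 169).
P(X > 169) = e^(−1.69) ≈ 0.185.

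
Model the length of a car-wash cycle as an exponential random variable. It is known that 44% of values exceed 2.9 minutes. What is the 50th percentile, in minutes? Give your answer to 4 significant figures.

2.448

e^(−λ·2.9) = 0.44 ⇒ λ = −ln(0.44)/2.9 = 0.283097.
50th percentile: 1 − e^(−λt) = 0.5, t = −ln(0.5)/λ = 2.44845 minutes.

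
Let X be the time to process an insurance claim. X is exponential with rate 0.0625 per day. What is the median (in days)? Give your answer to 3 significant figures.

Set 1 − e^(−λt) = 0.5, so t = −ln(0.5)/λ = 0.69315/0.0625 ≈ 11.0904 days.

11.1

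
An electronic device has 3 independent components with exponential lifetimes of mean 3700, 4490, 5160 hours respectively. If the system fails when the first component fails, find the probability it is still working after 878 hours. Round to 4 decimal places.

0.5472

The first failure time is exponential with rate Σλ_i = 1/3700 + 1/4490 + 1/5160 = 0.000686786 per hour.
P(min > 878) = e^(−0.000686786·878) = e^(−0.603) ≈ 0.5472.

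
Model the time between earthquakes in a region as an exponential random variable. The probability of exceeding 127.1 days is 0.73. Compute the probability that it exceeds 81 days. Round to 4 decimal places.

e^(−λ·127.1) = 0.73 ⇒ λ = −ln(0.73)/127.1 = 0.00247609.
P(X > 81) = e^(−0.00247609·81) = e^(−0.20056) ≈ 0.8183.

0.8183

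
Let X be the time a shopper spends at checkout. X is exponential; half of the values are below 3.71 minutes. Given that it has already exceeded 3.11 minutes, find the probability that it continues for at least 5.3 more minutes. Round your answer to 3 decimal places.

For an exponential, median = ln(2)/λ, so λ = ln 2 / 3.71 = 0.186832 per minute.
By the memoryless property, P(X > 3.11+5.3 | X > 3.11) = P(X > 5.3).
P(X > 5.3) = e^(−0.99021) ≈ 0.371.

0.371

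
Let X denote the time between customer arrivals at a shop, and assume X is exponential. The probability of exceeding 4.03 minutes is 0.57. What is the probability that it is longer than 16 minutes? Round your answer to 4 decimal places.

e^(−λ·4.03) = 0.57 ⇒ λ = −ln(0.57)/4.03 = 0.139484.
P(X > 16) = e^(−0.139484·16) = e^(−2.2317) ≈ 0.1073.

0.1073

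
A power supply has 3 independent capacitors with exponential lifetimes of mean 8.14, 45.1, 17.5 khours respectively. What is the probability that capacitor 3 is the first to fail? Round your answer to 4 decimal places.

0.2827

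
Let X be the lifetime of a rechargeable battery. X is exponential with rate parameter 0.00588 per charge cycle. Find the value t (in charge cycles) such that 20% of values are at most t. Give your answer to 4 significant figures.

Set 1 − e^(−λt) = 0.2, so t = −ln(0.8)/λ = 0.22314/0.00588 ≈ 37.9496 charge cycles.

37.95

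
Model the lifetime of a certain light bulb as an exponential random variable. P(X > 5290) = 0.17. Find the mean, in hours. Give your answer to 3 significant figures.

2990

e^(−λ·5290) = 0.17 ⇒ λ = −ln(0.17)/5290 = 0.000334963.
Mean = 1/λ = 2985.4 hours.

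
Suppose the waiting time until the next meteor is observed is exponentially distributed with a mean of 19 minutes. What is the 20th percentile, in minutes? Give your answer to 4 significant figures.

4.240

The rate is λ = 1/19 = 0.0526316 per minute.
Set 1 − e^(−λt) = 0.2, so t = −ln(0.8)/λ = 0.22314/0.0526316 ≈ 4.23973 minutes.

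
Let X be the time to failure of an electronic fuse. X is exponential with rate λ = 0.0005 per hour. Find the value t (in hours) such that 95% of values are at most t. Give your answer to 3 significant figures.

5990

Set 1 − e^(−λt) = 0.95, so t = −ln(0.05)/λ = 2.9957/0.0005 ≈ 5991.46 hours.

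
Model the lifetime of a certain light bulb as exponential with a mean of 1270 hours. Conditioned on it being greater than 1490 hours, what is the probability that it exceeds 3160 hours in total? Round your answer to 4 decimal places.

The rate is λ = 1/1270 = 0.000787402 per hour.
By the memoryless property, P(X > 1490+1670 | X > 1490) = P(X > 1670).
P(X > 1670) = e^(−1.315) ≈ 0.2685.

0.2685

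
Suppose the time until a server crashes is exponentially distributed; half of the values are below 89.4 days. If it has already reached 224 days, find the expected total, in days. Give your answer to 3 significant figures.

353

For an exponential, median = ln(2)/λ, so λ = ln 2 / 89.4 = 0.00775332 per day.
By memorylessness, E[X | X > 224] = 224 + 1/λ = 224 + 128.977 = 352.977 days.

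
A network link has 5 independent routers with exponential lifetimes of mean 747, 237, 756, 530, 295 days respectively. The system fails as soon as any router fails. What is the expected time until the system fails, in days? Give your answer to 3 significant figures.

The first failure time is exponential with rate Σλ_i = 1/747 + 1/237 + 1/756 + 1/530 + 1/295 = 0.0121575 per day.
E[min] = 1/Σλ = 1/0.0121575 = 82.2539 days.

82.3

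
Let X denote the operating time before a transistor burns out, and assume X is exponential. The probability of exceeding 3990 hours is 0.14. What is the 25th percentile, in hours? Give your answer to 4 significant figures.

583.8

e^(−λ·3990) = 0.14 ⇒ λ = −ln(0.14)/3990 = 0.00049276.
25th percentile: 1 − e^(−λt) = 0.25, t = −ln(0.75)/λ = 583.818 hours.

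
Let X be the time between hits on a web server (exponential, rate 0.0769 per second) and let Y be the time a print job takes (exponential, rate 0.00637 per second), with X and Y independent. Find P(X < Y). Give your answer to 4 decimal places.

λ_1 = 0.0769, λ_2 = 0.00637.
For independent exponentials, P(X < Y) = λ_1/(λ_1+λ_2) = 0.0769/0.08327 ≈ 0.9235.

0.9235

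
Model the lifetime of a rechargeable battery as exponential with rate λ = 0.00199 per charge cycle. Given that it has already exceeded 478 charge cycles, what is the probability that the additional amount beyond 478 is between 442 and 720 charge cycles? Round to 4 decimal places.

0.1763

Memoryless: the residual past 478 is again Exp(λ).
P(442 < residual < 720) = e^(−λ·442) − e^(−λ·720) = 0.41496 − 0.23864 ≈ 0.1763.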